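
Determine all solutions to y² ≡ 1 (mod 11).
The square roots of 1 mod 11 are 1 and 10. Verify: 1² = 1 ≡ 1 (mod 11)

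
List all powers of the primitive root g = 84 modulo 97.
84^1, 84^2, ..., 84^{96} mod 97: [84, 72, 34, 43, 23, 89, 7, 6, 19, 44, 10, 64, 41, 49, 42, 36, 17, 70, 60, 93, 52, 3, 58, 22, 5, 32, 69, 73, 21, 18, 57, 35, 30, 95, 26, 50, 29, 11, 51, 16, 83, 85, 59, 9, 77, 66, 15, 96, 13, 25, 63, 54, 74, 8, 90, 91, 78, 53, 87, 33, 56, 48, 55, 61, 80, 27, 37, 4, 45, 94, 39, 75, 92, 65, 28, 24, 76, 79, 40, 62, 67, 2, 71, 47, 68, 86, 46, 81, 14, 12, 38, 88, 20, 31, 82, 1]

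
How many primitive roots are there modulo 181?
There are φ(181-1) = φ(180) = 48 primitive roots modulo 181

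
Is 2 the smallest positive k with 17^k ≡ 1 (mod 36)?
Powers of 17 mod 36: 17^1≡17, 17^2≡1. First k with 17^k≡1 is k=2. Yes, ord_36(17) = 2.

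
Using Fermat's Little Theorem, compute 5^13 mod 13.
By Fermat: 5^{12} ≡ 1 (mod 13). So 5^{13} = 5^{12} · 5^{1} ≡ 5^{1} ≡ 5 (mod 13)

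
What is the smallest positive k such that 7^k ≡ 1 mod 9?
Powers of 7 mod 9: 7^1≡7, 7^2≡4, 7^3≡1. So the order of 7 is 3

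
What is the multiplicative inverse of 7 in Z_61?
Since 61 is prime, by Fermat 7^(-1) ≡ 7^{59} ≡ 35 (mod 61). Verify: 7 × 35 = 245 ≡ 1 (mod 61)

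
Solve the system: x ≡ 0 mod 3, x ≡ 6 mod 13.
M = 3 × 13 = 39. M₁ = 13, y₁ ≡ 1 mod 3. M₂ = 3, y₂ ≡ 9 mod 13. x = 0×13×1 + 6×3×9 ≡ 6 mod 39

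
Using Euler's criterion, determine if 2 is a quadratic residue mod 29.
By Euler's criterion: 2^{14} ≡ 28 (mod 29). Since this equals -1 (≡ 28), 2 is not a QR.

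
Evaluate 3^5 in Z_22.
By repeated squaring mod 22: 3^{1}≡3, 3^{2}≡9, 3^{4}≡15. Then 3^{5} = 3^{4+1} ≡ 15 × 3 ≡ 1 mod 22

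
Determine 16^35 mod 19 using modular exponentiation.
Using Fermat: 16^{18} ≡ 1 mod 19. 35 ≡ 17 mod 18. So 16^{35} ≡ 16^{17} ≡ 6 mod 19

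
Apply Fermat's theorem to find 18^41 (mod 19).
By Fermat: 18^{18} ≡ 1 (mod 19). 41 = 2×18 + 5. So 18^{41} ≡ 18^{5} ≡ 18 (mod 19)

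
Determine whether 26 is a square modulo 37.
By Euler's criterion: 26^{18} ≡ 1 (mod 37). Since this equals 1, 26 is a QR.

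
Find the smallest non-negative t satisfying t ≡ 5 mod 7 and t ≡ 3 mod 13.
M = 7 × 13 = 91. M₁ = 13, y₁ ≡ 6 mod 7. M₂ = 7, y₂ ≡ 2 mod 13. t = 5×13×6 + 3×7×2 ≡ 68 mod 91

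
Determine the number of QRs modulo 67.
For prime 67, there are (p-1)/2 = (67-1)/2 = 33 quadratic residues (excluding 0).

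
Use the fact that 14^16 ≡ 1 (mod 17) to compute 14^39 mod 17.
By Fermat: 14^{16} ≡ 1 (mod 17). 39 = 2×16 + 7. So 14^{39} ≡ 14^{7} ≡ 6 (mod 17)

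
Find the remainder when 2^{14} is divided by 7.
By Fermat: 2^{6} ≡ 1 (mod 7). 14 = 2×6 + 2. So 2^{14} ≡ 2^{2} ≡ 4 (mod 7)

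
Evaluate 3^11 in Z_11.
Using Fermat: 3^{10} ≡ 1 mod 11. 11 ≡ 1 mod 10. So 3^{11} ≡ 3^{1} ≡ 3 mod 11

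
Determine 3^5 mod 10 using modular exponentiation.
By repeated squaring mod 10: 3^{1}≡3, 3^{2}≡9, 3^{4}≡1. Then 3^{5} = 3^{4+1} ≡ 1 × 3 ≡ 3 mod 10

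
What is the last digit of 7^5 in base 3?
Using Fermat: 7^{2} ≡ 1 (mod 3). 5 ≡ 1 (mod 2). So 7^{5} ≡ 7^{1} ≡ 1 (mod 3)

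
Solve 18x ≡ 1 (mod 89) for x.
Since 89 is prime, by Fermat 18^(-1) ≡ 18^{87} ≡ 5 (mod 89). Verify: 18 × 5 = 90 ≡ 1 (mod 89)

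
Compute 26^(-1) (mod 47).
Since 47 is prime, by Fermat 26^(-1) ≡ 26^{45} ≡ 38 (mod 47). Verify: 26 × 38 = 988 ≡ 1 (mod 47)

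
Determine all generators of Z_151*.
There are φ(150) = 40 primitive roots mod 151: {6, 7, 12, 13, 14, 15, 30, 35, 48, 51, 52, 54, 56, 61, 63, 71, 77, 82, 89, 93, 96, 102, 104, 106, 108, 109, 111, 112, 114, 115, 117, 120, 126, 129, 130, 133, 134, 140, 141, 146}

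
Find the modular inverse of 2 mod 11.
Since 11 is prime, by Fermat 2^(-1) ≡ 2^{9} ≡ 6 mod 11. Verify: 2 × 6 = 12 ≡ 1 mod 11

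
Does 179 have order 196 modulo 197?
ord_197(179) divides 196. For each prime q|196: 179^{98}≡196, 179^{28}≡36, none ≡ 1. So 179 has order 196 and is a primitive root mod 197.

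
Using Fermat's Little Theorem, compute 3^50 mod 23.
By Fermat: 3^{22} ≡ 1 mod 23. 50 = 2×22 + 6. So 3^{50} ≡ 3^{6} ≡ 16 mod 23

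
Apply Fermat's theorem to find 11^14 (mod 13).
By Fermat: 11^{12} ≡ 1 (mod 13). So 11^{14} = 11^{12} · 11^{2} ≡ 11^{2} ≡ 4 (mod 13)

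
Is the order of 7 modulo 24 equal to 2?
Powers of 7 mod 24: 7^1≡7, 7^2≡1. First k with 7^k≡1 is k=2. Yes, ord_24(7) = 2.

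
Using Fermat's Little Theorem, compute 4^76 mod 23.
By Fermat: 4^{22} ≡ 1 mod 23. 76 = 3×22 + 10. So 4^{76} ≡ 4^{10} ≡ 6 mod 23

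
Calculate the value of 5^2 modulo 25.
5^{2} = 25 ≡ 0 (mod 25)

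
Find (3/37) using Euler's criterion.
(3/37) = 3^{18} mod 37 = 1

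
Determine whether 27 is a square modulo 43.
By Euler's criterion: 27^{21} ≡ 42 mod 43. Since this equals -1 (≡ 42), 27 is not a QR.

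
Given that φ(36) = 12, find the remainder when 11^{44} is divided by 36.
By Euler: 11^{12} ≡ 1 (mod 36) since gcd(11, 36) = 1. 44 = 3×12 + 8. So 11^{44} ≡ 11^{8} ≡ 13 (mod 36)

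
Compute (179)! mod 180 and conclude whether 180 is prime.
(179)! mod 180 = 0. Since 0 ≢ -1 (mod 180), 180 is not prime.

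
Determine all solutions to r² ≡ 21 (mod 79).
The square roots of 21 mod 79 are 10 and 69. Verify: 10² = 100 ≡ 21 (mod 79)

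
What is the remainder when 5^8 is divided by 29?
By repeated squaring (mod 29): 5^{1}≡5, 5^{2}≡25, 5^{4}≡16, 5^{8}≡24. So 5^{8} ≡ 24 (mod 29)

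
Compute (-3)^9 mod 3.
By repeated squaring (mod 3): (-3)^{1}≡0, (-3)^{2}≡0, (-3)^{4}≡0, (-3)^{8}≡0. Then (-3)^{9} = (-3)^{8+1} ≡ 0 × 0 ≡ 0 (mod 3)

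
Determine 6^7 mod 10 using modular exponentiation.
By repeated squaring (mod 10): 6^{1}≡6, 6^{2}≡6, 6^{4}≡6. Then 6^{7} = 6^{4+2+1} ≡ 6 × 6 × 6 ≡ 6 (mod 10)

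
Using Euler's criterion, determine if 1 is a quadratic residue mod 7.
By Euler's criterion: 1^{3} ≡ 1 (mod 7). Since this equals 1, 1 is a QR.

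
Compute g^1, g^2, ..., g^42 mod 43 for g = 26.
26^1, 26^2, ..., 26^{42} mod 43: [26, 31, 32, 15, 3, 35, 7, 10, 2, 9, 19, 21, 30, 6, 27, 14, 20, 4, 18, 38, 42, 17, 12, 11, 28, 40, 8, 36, 33, 41, 34, 24, 22, 13, 37, 16, 29, 23, 39, 25, 5, 1]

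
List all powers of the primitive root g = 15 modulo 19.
15^1, 15^2, ..., 15^{18} mod 19: [15, 16, 12, 9, 2, 11, 13, 5, 18, 4, 3, 7, 10, 17, 8, 6, 14, 1]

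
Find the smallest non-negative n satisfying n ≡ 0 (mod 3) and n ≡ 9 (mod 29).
M = 3 × 29 = 87. M₁ = 29, y₁ ≡ 2 (mod 3). M₂ = 3, y₂ ≡ 10 (mod 29). n = 0×29×2 + 9×3×10 ≡ 9 (mod 87)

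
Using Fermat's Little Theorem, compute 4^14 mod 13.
By Fermat: 4^{12} ≡ 1 (mod 13). So 4^{14} = 4^{12} · 4^{2} ≡ 4^{2} ≡ 3 (mod 13)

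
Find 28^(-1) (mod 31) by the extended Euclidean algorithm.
Extended GCD: 28(10) + 31(-9) = 1. So 28^(-1) ≡ 10 (mod 31). Verify: 28 × 10 = 280 ≡ 1 (mod 31)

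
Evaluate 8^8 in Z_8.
By repeated squaring mod 8: 8^{1}≡0, 8^{2}≡0, 8^{4}≡0, 8^{8}≡0. So 8^{8} ≡ 0 mod 8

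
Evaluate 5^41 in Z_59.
By repeated squaring mod 59: 5^{1}≡5, 5^{2}≡25, 5^{4}≡35, 5^{8}≡45, 5^{16}≡19, 5^{32}≡7. Then 5^{41} = 5^{32+8+1} ≡ 7 × 45 × 5 ≡ 41 mod 59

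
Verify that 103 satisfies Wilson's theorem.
(102)! mod 103 = 102. Since this equals -1 (mod 103), Wilson confirms 103 is prime.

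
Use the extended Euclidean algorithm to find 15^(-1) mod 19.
Extended GCD: 15(-5) + 19(4) = 1. So 15^(-1) ≡ -5 ≡ 14 (mod 19). Verify: 15 × 14 = 210 ≡ 1 (mod 19)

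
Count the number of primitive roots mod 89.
There are φ(89-1) = φ(88) = 40 primitive roots modulo 89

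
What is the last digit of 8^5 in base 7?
By repeated squaring (mod 7): 8^{1}≡1, 8^{2}≡1, 8^{4}≡1. Then 8^{5} = 8^{4+1} ≡ 1 × 1 ≡ 1 (mod 7)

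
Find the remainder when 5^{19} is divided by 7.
By Fermat: 5^{6} ≡ 1 (mod 7). 19 = 3×6 + 1. So 5^{19} ≡ 5^{1} ≡ 5 (mod 7)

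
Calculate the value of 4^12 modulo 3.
Using Fermat: 4^{2} ≡ 1 mod 3. 12 ≡ 0 mod 2. So 4^{12} ≡ 4^{0} ≡ 1 mod 3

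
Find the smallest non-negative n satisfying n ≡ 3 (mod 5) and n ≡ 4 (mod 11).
M = 5 × 11 = 55. M₁ = 11, y₁ ≡ 1 (mod 5). M₂ = 5, y₂ ≡ 9 (mod 11). n = 3×11×1 + 4×5×9 ≡ 48 (mod 55)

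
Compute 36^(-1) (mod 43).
Since 43 is prime, by Fermat 36^(-1) ≡ 36^{41} ≡ 6 (mod 43). Verify: 36 × 6 = 216 ≡ 1 (mod 43)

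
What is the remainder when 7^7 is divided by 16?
By repeated squaring (mod 16): 7^{1}≡7, 7^{2}≡1, 7^{4}≡1. Then 7^{7} = 7^{4+2+1} ≡ 1 × 1 × 7 ≡ 7 (mod 16)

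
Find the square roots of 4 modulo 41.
The square roots of 4 mod 41 are 2 and 39. Verify: 2² = 4 ≡ 4 mod 41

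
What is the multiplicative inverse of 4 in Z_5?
Since 5 is prime, by Fermat 4^(-1) ≡ 4^{3} ≡ 4 mod 5. Verify: 4 × 4 = 16 ≡ 1 mod 5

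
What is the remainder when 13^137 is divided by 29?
Using Fermat: 13^{28} ≡ 1 mod 29. 137 ≡ 25 mod 28. So 13^{137} ≡ 13^{25} ≡ 4 mod 29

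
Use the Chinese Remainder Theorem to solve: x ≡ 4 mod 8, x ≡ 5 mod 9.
M = 8 × 9 = 72. M₁ = 9, y₁ ≡ 1 mod 8. M₂ = 8, y₂ ≡ 8 mod 9. x = 4×9×1 + 5×8×8 ≡ 68 mod 72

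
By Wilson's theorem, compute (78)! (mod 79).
By Wilson's theorem, (78)! ≡ -1 ≡ 78 (mod 79)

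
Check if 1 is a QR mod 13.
By Euler's criterion: 1^{6} ≡ 1 (mod 13). Since this equals 1, 1 is a QR.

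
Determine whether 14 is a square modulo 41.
By Euler's criterion: 14^{20} ≡ 40 (mod 41). Since this equals -1 (≡ 40), 14 is not a QR.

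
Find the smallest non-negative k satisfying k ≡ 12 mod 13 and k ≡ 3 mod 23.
M = 13 × 23 = 299. M₁ = 23, y₁ ≡ 4 mod 13. M₂ = 13, y₂ ≡ 16 mod 23. k = 12×23×4 + 3×13×16 ≡ 233 mod 299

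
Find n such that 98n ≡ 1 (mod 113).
Since 113 is prime, by Fermat 98^(-1) ≡ 98^{111} ≡ 15 (mod 113). Verify: 98 × 15 = 1470 ≡ 1 (mod 113)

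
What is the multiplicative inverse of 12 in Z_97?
Since 97 is prime, by Fermat 12^(-1) ≡ 12^{95} ≡ 89 (mod 97). Verify: 12 × 89 = 1068 ≡ 1 (mod 97)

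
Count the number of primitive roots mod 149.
There are φ(149-1) = φ(148) = 72 primitive roots modulo 149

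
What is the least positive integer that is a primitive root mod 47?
g = 5. Powers: [5, 25, 31, 14, 23, 21, 11, 8, 40, ...] generates all 46 non-zero residues.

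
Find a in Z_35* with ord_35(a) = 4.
8 has order 4 mod 35 since 8^{4} ≡ 1 (mod 35) and no smaller power works.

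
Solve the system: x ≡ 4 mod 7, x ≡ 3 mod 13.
M = 7 × 13 = 91. M₁ = 13, y₁ ≡ 6 mod 7. M₂ = 7, y₂ ≡ 2 mod 13. x = 4×13×6 + 3×7×2 ≡ 81 mod 91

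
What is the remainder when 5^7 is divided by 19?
By repeated squaring (mod 19): 5^{1}≡5, 5^{2}≡6, 5^{4}≡17. Then 5^{7} = 5^{4+2+1} ≡ 17 × 6 × 5 ≡ 16 (mod 19)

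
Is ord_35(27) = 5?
Powers of 27 mod 35: 27^1≡27, 27^2≡29, 27^3≡13, 27^4≡1. Already 27^4≡1, so the order is 4 < 5. No, the actual order is 4.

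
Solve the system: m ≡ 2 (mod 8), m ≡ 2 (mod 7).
M = 8 × 7 = 56. M₁ = 7, y₁ ≡ 7 (mod 8). M₂ = 8, y₂ ≡ 1 (mod 7). m = 2×7×7 + 2×8×1 ≡ 2 (mod 56)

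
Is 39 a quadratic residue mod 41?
By Euler's criterion: 39^{20} ≡ 1 (mod 41). Since this equals 1, 39 is a QR.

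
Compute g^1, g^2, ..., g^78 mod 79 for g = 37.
37^1, 37^2, ..., 37^{78} mod 79: [37, 26, 14, 44, 48, 38, 63, 40, 58, 13, 7, 22, 24, 19, 71, 20, 29, 46, 43, 11, 12, 49, 75, 10, 54, 23, 61, 45, 6, 64, 77, 5, 27, 51, 70, 62, 3, 32, 78, 42, 53, 65, 35, 31, 41, 16, 39, 21, 66, 72, 57, 55, 60, 8, 59, 50, 33, 36, 68, 67, 30, 4, 69, 25, 56, 18, 34, 73, 15, 2, 74, 52, 28, 9, 17, 76, 47, 1]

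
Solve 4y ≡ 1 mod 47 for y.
Since 47 is prime, by Fermat 4^(-1) ≡ 4^{45} ≡ 12 mod 47. Verify: 4 × 12 = 48 ≡ 1 mod 47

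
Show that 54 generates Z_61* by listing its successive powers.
54^1, 54^2, ..., 54^{60} mod 61: [54, 49, 23, 22, 29, 41, 18, 57, 28, 48, 30, 34, 6, 19, 50, 16, 10, 52, 2, 47, 37, 46, 44, 58, 21, 36, 53, 56, 35, 60, 7, 12, 38, 39, 32, 20, 43, 4, 33, 13, 31, 27, 55, 42, 11, 45, 51, 9, 59, 14, 24, 15, 17, 3, 40, 25, 8, 5, 26, 1]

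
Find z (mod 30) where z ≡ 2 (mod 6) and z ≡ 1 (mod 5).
M = 6 × 5 = 30. M₁ = 5, y₁ ≡ 5 (mod 6). M₂ = 6, y₂ ≡ 1 (mod 5). z = 2×5×5 + 1×6×1 ≡ 26 (mod 30)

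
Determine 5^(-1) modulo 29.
Since 29 is prime, by Fermat 5^(-1) ≡ 5^{27} ≡ 6 mod 29. Verify: 5 × 6 = 30 ≡ 1 mod 29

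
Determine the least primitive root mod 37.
g = 2. For each prime q|36: 2^{18}≡36, 2^{12}≡26, none ≡ 1, so ord_37(2) = 36 and 2 is a primitive root.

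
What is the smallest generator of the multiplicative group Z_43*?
g = 3. Powers: [3, 9, 27, 38, 28, 41, 37, 25, ...] generates all 42 non-zero residues.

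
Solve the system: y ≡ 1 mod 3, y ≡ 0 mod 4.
M = 3 × 4 = 12. M₁ = 4, y₁ ≡ 1 mod 3. M₂ = 3, y₂ ≡ 3 mod 4. y = 1×4×1 + 0×3×3 ≡ 4 mod 12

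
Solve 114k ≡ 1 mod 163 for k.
Since 163 is prime, by Fermat 114^(-1) ≡ 114^{161} ≡ 153 mod 163. Verify: 114 × 153 = 17442 ≡ 1 mod 163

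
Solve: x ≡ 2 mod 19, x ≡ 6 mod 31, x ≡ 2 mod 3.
M = 19 × 31 × 3 = 1767. M₁ = 93, y₁ ≡ 9 mod 19. M₂ = 57, y₂ ≡ 6 mod 31. M₃ = 589, y₃ ≡ 1 mod 3. x = 2×93×9 + 6×57×6 + 2×589×1 ≡ 1370 mod 1767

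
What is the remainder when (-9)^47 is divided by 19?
Using Fermat: (-9)^{18} ≡ 1 (mod 19). 47 ≡ 11 (mod 18). So (-9)^{47} ≡ (-9)^{11} ≡ 14 (mod 19)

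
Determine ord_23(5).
Powers of 5 mod 23: 5^1≡5, 5^2≡2, 5^3≡10, 5^4≡4, 5^5≡20, 5^6≡8, 5^7≡17, 5^8≡16, 5^9≡11, 5^10≡9, 5^11≡22, 5^12≡18, 5^13≡21, 5^14≡13, 5^15≡19, 5^16≡3, 5^17≡15, 5^18≡6, 5^19≡7, 5^20≡12, 5^21≡14, 5^22≡1. ord_23(5) = 22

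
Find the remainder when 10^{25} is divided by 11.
By Fermat: 10^{10} ≡ 1 mod 11. 25 = 2×10 + 5. So 10^{25} ≡ 10^{5} ≡ 10 mod 11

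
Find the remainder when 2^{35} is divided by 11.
By Fermat: 2^{10} ≡ 1 (mod 11). 35 = 3×10 + 5. So 2^{35} ≡ 2^{5} ≡ 10 (mod 11)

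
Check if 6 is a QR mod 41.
By Euler's criterion: 6^{20} ≡ 40 (mod 41). Since this equals -1 (≡ 40), 6 is not a QR.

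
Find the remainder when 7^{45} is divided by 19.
By Fermat: 7^{18} ≡ 1 mod 19. 45 = 2×18 + 9. So 7^{45} ≡ 7^{9} ≡ 1 mod 19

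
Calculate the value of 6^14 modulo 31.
By repeated squaring mod 31: 6^{1}≡6, 6^{2}≡5, 6^{4}≡25, 6^{8}≡5. Then 6^{14} = 6^{8+4+2} ≡ 5 × 25 × 5 ≡ 5 mod 31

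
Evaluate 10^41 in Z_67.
By repeated squaring mod 67: 10^{1}≡10, 10^{2}≡33, 10^{4}≡17, 10^{8}≡21, 10^{16}≡39, 10^{32}≡47. Then 10^{41} = 10^{32+8+1} ≡ 47 × 21 × 10 ≡ 21 mod 67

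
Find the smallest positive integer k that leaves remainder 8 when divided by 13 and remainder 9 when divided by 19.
M = 13 × 19 = 247. M₁ = 19, y₁ ≡ 11 mod 13. M₂ = 13, y₂ ≡ 3 mod 19. k = 8×19×11 + 9×13×3 ≡ 47 mod 247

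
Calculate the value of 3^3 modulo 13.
3^{3} = 27 ≡ 1 (mod 13)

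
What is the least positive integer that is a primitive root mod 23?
g = 5. For each prime q|22: 5^{11}≡22, 5^{2}≡2, none ≡ 1, so ord_23(5) = 22 and 5 is a primitive root.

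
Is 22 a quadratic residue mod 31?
By Euler's criterion: 22^{15} ≡ 30 (mod 31). Since this equals -1 (≡ 30), 22 is not a QR.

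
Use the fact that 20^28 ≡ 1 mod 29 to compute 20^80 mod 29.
By Fermat: 20^{28} ≡ 1 mod 29. 80 = 2×28 + 24. So 20^{80} ≡ 20^{24} ≡ 25 mod 29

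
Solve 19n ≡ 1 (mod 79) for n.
Since 79 is prime, by Fermat 19^(-1) ≡ 19^{77} ≡ 25 (mod 79). Verify: 19 × 25 = 475 ≡ 1 (mod 79)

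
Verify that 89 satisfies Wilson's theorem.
(88)! mod 89 = 88. Since this equals -1 (mod 89), Wilson confirms 89 is prime.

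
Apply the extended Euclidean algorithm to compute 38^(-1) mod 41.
Extended GCD: 38(-14) + 41(13) = 1. So 38^(-1) ≡ -14 ≡ 27 (mod 41). Verify: 38 × 27 = 1026 ≡ 1 (mod 41)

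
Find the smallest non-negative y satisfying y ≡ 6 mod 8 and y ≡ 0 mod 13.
M = 8 × 13 = 104. M₁ = 13, y₁ ≡ 5 mod 8. M₂ = 8, y₂ ≡ 5 mod 13. y = 6×13×5 + 0×8×5 ≡ 78 mod 104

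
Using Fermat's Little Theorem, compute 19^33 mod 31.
By Fermat: 19^{30} ≡ 1 mod 31. So 19^{33} = 19^{30} · 19^{3} ≡ 19^{3} ≡ 8 mod 31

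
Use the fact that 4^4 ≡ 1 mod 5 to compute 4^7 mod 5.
By Fermat: 4^{4} ≡ 1 mod 5. So 4^{7} = 4^{4} · 4^{3} ≡ 4^{3} ≡ 4 mod 5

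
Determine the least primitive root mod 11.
g = 2. Powers: [2, 4, 8, 5, 10, 9, ...] generates all 10 non-zero residues.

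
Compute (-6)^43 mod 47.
By repeated squaring mod 47: (-6)^{1}≡41, (-6)^{2}≡36, (-6)^{4}≡27, (-6)^{8}≡24, (-6)^{16}≡12, (-6)^{32}≡3. Then (-6)^{43} = (-6)^{32+8+2+1} ≡ 3 × 24 × 36 × 41 ≡ 5 mod 47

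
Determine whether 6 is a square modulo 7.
By Euler's criterion: 6^{3} ≡ 6 mod 7. Since this equals -1 (≡ 6), 6 is not a QR.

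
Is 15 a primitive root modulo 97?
ord_97(15) divides 96. For each prime q|96: 15^{48}≡96, 15^{32}≡61, none ≡ 1. So 15 has order 96 and is a primitive root mod 97.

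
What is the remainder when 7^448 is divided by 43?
Using Fermat: 7^{42} ≡ 1 mod 43. 448 ≡ 28 mod 42. So 7^{448} ≡ 7^{28} ≡ 36 mod 43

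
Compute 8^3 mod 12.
8^{3} = 512 ≡ 8 mod 12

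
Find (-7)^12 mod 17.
By repeated squaring mod 17: (-7)^{1}≡10, (-7)^{2}≡15, (-7)^{4}≡4, (-7)^{8}≡16. Then (-7)^{12} = (-7)^{8+4} ≡ 16 × 4 ≡ 13 mod 17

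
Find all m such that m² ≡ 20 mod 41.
The square roots of 20 mod 41 are 26 and 15. Verify: 26² = 676 ≡ 20 mod 41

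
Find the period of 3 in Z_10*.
Powers of 3 mod 10: 3^1≡3, 3^2≡9, 3^3≡7, 3^4≡1. So the order of 3 is 4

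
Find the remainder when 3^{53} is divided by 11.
By Fermat: 3^{10} ≡ 1 (mod 11). 53 = 5×10 + 3. So 3^{53} ≡ 3^{3} ≡ 5 (mod 11)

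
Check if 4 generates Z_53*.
4^{26} ≡ 1 mod 53 and 26 < 52, so ord_53(4) = 26 ≠ 52 and 4 is not a primitive root.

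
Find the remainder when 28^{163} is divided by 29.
By Fermat: 28^{28} ≡ 1 (mod 29). 163 = 5×28 + 23. So 28^{163} ≡ 28^{23} ≡ 28 (mod 29)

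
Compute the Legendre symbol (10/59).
(10/59) = 10^{29} mod 59 = -1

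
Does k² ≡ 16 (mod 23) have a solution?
By Euler's criterion: 16^{11} ≡ 1 (mod 23). Since this equals 1, 16 is a QR.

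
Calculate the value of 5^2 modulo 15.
5^{2} = 25 ≡ 10 (mod 15)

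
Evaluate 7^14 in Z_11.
Using Fermat: 7^{10} ≡ 1 (mod 11). 14 ≡ 4 (mod 10). So 7^{14} ≡ 7^{4} ≡ 3 (mod 11)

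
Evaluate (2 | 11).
(2/11) = 2^{5} mod 11 = -1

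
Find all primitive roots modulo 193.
There are φ(192) = 64 primitive roots mod 193: {5, 10, 15, 17, 19, 22, 26, 30, 34, 37, 38, 40, 41, 44, 45, 47, 51, 52, 53, 57, 58, 61, 66, 70, 73, 77, 78, 79, 80, 82, 90, 91, 102, 103, 111, 113, 114, 115, 116, 120, 123, 127, 132, 135, 136, 140, 141, 142, 146, 148, 149, 152, 153, 155, 156, 159, 163, 167, 171, 174, 176, 178, 183, 188}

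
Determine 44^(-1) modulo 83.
Since 83 is prime, by Fermat 44^(-1) ≡ 44^{81} ≡ 17 (mod 83). Verify: 44 × 17 = 748 ≡ 1 (mod 83)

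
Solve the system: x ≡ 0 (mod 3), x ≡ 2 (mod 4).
M = 3 × 4 = 12. M₁ = 4, y₁ ≡ 1 (mod 3). M₂ = 3, y₂ ≡ 3 (mod 4). x = 0×4×1 + 2×3×3 ≡ 6 (mod 12)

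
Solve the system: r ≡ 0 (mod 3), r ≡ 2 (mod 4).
M = 3 × 4 = 12. M₁ = 4, y₁ ≡ 1 (mod 3). M₂ = 3, y₂ ≡ 3 (mod 4). r = 0×4×1 + 2×3×3 ≡ 6 (mod 12)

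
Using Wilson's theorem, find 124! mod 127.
(126)! = (124)! × (125) × (126) ≡ -1 mod 127. So (124)! ≡ -1 × [(126)(125)]^(-1) ≡ 63 mod 127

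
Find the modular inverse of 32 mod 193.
Since 193 is prime, by Fermat 32^(-1) ≡ 32^{191} ≡ 187 (mod 193). Verify: 32 × 187 = 5984 ≡ 1 (mod 193)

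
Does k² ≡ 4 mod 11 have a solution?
By Euler's criterion: 4^{5} ≡ 1 mod 11. Since this equals 1, 4 is a QR.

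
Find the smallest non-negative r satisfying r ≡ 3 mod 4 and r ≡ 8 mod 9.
M = 4 × 9 = 36. M₁ = 9, y₁ ≡ 1 mod 4. M₂ = 4, y₂ ≡ 7 mod 9. r = 3×9×1 + 8×4×7 ≡ 35 mod 36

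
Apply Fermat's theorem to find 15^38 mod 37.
By Fermat: 15^{36} ≡ 1 mod 37. So 15^{38} = 15^{36} · 15^{2} ≡ 15^{2} ≡ 3 mod 37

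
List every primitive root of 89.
There are φ(88) = 40 primitive roots mod 89: {3, 6, 7, 13, 14, 15, 19, 23, 24, 26, 27, 28, 29, 30, 31, 33, 35, 38, 41, 43, 46, 48, 51, 54, 56, 58, 59, 60, 61, 62, 63, 65, 66, 70, 74, 75, 76, 82, 83, 86}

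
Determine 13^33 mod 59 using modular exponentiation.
By repeated squaring mod 59: 13^{1}≡13, 13^{2}≡51, 13^{4}≡5, 13^{8}≡25, 13^{16}≡35, 13^{32}≡45. Then 13^{33} = 13^{32+1} ≡ 45 × 13 ≡ 54 mod 59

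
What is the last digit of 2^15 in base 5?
Using Fermat: 2^{4} ≡ 1 mod 5. 15 ≡ 3 mod 4. So 2^{15} ≡ 2^{3} ≡ 3 mod 5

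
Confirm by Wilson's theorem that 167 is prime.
(166)! mod 167 = 166. Since this equals -1 mod 167, Wilson confirms 167 is prime.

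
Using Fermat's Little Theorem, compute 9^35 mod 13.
By Fermat: 9^{12} ≡ 1 mod 13. 35 = 2×12 + 11. So 9^{35} ≡ 9^{11} ≡ 3 mod 13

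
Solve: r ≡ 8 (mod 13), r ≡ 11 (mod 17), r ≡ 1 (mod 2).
M = 13 × 17 × 2 = 442. M₁ = 34, y₁ ≡ 5 (mod 13). M₂ = 26, y₂ ≡ 2 (mod 17). M₃ = 221, y₃ ≡ 1 (mod 2). r = 8×34×5 + 11×26×2 + 1×221×1 ≡ 385 (mod 442)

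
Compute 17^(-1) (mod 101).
Since 101 is prime, by Fermat 17^(-1) ≡ 17^{99} ≡ 6 (mod 101). Verify: 17 × 6 = 102 ≡ 1 (mod 101)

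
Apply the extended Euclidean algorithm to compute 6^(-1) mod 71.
Extended GCD: 6(12) + 71(-1) = 1. So 6^(-1) ≡ 12 (mod 71). Verify: 6 × 12 = 72 ≡ 1 (mod 71)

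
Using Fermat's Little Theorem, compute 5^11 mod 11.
By Fermat: 5^{10} ≡ 1 mod 11. So 5^{11} = 5^{10} · 5^{1} ≡ 5^{1} ≡ 5 mod 11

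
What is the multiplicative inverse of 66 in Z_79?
Since 79 is prime, by Fermat 66^(-1) ≡ 66^{77} ≡ 6 (mod 79). Verify: 66 × 6 = 396 ≡ 1 (mod 79)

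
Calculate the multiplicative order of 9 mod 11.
Powers of 9 mod 11: 9^1≡9, 9^2≡4, 9^3≡3, 9^4≡5, 9^5≡1. ord_11(9) = 5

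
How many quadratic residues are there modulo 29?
Exactly half the non-zero residues mod a prime are QRs: (29-1)/2 = 14.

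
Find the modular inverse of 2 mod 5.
Since 5 is prime, by Fermat 2^(-1) ≡ 2^{3} ≡ 3 (mod 5). Verify: 2 × 3 = 6 ≡ 1 (mod 5)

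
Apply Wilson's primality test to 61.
(60)! mod 61 = 60. Since 60 ≡ -1 mod 61, 61 is prime.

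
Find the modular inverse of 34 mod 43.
Since 43 is prime, by Fermat 34^(-1) ≡ 34^{41} ≡ 19 mod 43. Verify: 34 × 19 = 646 ≡ 1 mod 43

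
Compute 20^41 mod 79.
By repeated squaring (mod 79): 20^{1}≡20, 20^{2}≡5, 20^{4}≡25, 20^{8}≡72, 20^{16}≡49, 20^{32}≡31. Then 20^{41} = 20^{32+8+1} ≡ 31 × 72 × 20 ≡ 5 (mod 79)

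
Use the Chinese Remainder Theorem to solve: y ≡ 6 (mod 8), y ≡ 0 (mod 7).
M = 8 × 7 = 56. M₁ = 7, y₁ ≡ 7 (mod 8). M₂ = 8, y₂ ≡ 1 (mod 7). y = 6×7×7 + 0×8×1 ≡ 14 (mod 56)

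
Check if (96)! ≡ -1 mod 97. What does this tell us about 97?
(96)! mod 97 = 96. Since this equals -1 mod 97, Wilson confirms 97 is prime.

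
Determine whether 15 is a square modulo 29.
By Euler's criterion: 15^{14} ≡ 28 mod 29. Since this equals -1 (≡ 28), 15 is not a QR.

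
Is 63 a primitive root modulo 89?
ord_89(63) divides 88. For each prime q|88: 63^{44}≡88, 63^{8}≡8, none ≡ 1. So 63 has order 88 and is a primitive root mod 89.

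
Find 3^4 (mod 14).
3^{4} = 81 ≡ 11 (mod 14)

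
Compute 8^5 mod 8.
By repeated squaring (mod 8): 8^{1}≡0, 8^{2}≡0, 8^{4}≡0. Then 8^{5} = 8^{4+1} ≡ 0 × 0 ≡ 0 (mod 8)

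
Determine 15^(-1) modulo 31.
Since 31 is prime, by Fermat 15^(-1) ≡ 15^{29} ≡ 29 mod 31. Verify: 15 × 29 = 435 ≡ 1 mod 31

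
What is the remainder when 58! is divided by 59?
By Wilson's theorem, (58)! ≡ -1 ≡ 58 (mod 59)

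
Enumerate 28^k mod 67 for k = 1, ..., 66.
28^1, 28^2, ..., 28^{66} mod 67: [28, 47, 43, 65, 11, 40, 48, 4, 45, 54, 38, 59, 44, 26, 58, 16, 46, 15, 18, 35, 42, 37, 31, 64, 50, 60, 5, 6, 34, 14, 57, 55, 66, 39, 20, 24, 2, 56, 27, 19, 63, 22, 13, 29, 8, 23, 41, 9, 51, 21, 52, 49, 32, 25, 30, 36, 3, 17, 7, 62, 61, 33, 53, 10, 12, 1]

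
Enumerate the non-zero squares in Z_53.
Quadratic residues modulo 53: {1, 4, 6, 7, 9, 10, 11, 13, 15, 16, 17, 24, 25, 28, 29, 36, 37, 38, 40, 42, 43, 44, 46, 47, 49, 52}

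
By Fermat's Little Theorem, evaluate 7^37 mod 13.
By Fermat: 7^{12} ≡ 1 mod 13. 37 = 3×12 + 1. So 7^{37} ≡ 7^{1} ≡ 7 mod 13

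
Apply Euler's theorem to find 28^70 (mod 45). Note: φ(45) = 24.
By Euler: 28^{24} ≡ 1 (mod 45) since gcd(28, 45) = 1. 70 = 2×24 + 22. So 28^{70} ≡ 28^{22} ≡ 19 (mod 45)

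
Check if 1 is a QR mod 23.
By Euler's criterion: 1^{11} ≡ 1 mod 23. Since this equals 1, 1 is a QR.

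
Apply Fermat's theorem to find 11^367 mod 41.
By Fermat: 11^{40} ≡ 1 mod 41. 367 ≡ 7 mod 40. So 11^{367} ≡ 11^{7} ≡ 35 mod 41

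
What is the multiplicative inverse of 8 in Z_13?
Since 13 is prime, by Fermat 8^(-1) ≡ 8^{11} ≡ 5 mod 13. Verify: 8 × 5 = 40 ≡ 1 mod 13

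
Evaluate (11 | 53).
(11/53) = 11^{26} mod 53 = 1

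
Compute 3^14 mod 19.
By repeated squaring mod 19: 3^{1}≡3, 3^{2}≡9, 3^{4}≡5, 3^{8}≡6. Then 3^{14} = 3^{8+4+2} ≡ 6 × 5 × 9 ≡ 4 mod 19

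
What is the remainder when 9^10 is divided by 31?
By repeated squaring mod 31: 9^{1}≡9, 9^{2}≡19, 9^{4}≡20, 9^{8}≡28. Then 9^{10} = 9^{8+2} ≡ 28 × 19 ≡ 5 mod 31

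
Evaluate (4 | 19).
(4/19) = 4^{9} mod 19 = 1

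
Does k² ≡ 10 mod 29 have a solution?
By Euler's criterion: 10^{14} ≡ 28 mod 29. Since this equals -1 (≡ 28), 10 is not a QR.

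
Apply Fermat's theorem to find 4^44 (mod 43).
By Fermat: 4^{42} ≡ 1 (mod 43). So 4^{44} = 4^{42} · 4^{2} ≡ 4^{2} ≡ 16 (mod 43)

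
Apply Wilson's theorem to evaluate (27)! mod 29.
(28)! = (27)! × (28) ≡ -1 (mod 29). So (27)! ≡ -1 × (28)^(-1) ≡ (-1)×(-1) = 1 (mod 29)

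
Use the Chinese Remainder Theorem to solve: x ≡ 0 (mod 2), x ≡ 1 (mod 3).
M = 2 × 3 = 6. M₁ = 3, y₁ ≡ 1 (mod 2). M₂ = 2, y₂ ≡ 2 (mod 3). x = 0×3×1 + 1×2×2 ≡ 4 (mod 6)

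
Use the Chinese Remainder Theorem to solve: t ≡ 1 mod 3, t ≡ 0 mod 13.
M = 3 × 13 = 39. M₁ = 13, y₁ ≡ 1 mod 3. M₂ = 3, y₂ ≡ 9 mod 13. t = 1×13×1 + 0×3×9 ≡ 13 mod 39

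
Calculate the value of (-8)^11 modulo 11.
Using Fermat: (-8)^{10} ≡ 1 (mod 11). 11 ≡ 1 (mod 10). So (-8)^{11} ≡ (-8)^{1} ≡ 3 (mod 11)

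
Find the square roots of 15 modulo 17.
The square roots of 15 mod 17 are 7 and 10. Verify: 7² = 49 ≡ 15 (mod 17)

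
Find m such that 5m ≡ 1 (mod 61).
Since 61 is prime, by Fermat 5^(-1) ≡ 5^{59} ≡ 49 (mod 61). Verify: 5 × 49 = 245 ≡ 1 (mod 61)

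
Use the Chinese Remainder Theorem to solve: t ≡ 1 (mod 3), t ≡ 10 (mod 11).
M = 3 × 11 = 33. M₁ = 11, y₁ ≡ 2 (mod 3). M₂ = 3, y₂ ≡ 4 (mod 11). t = 1×11×2 + 10×3×4 ≡ 10 (mod 33)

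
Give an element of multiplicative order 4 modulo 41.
9 has order 4 mod 41 since 9^{4} ≡ 1 mod 41 and no smaller power works.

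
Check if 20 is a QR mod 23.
By Euler's criterion: 20^{11} ≡ 22 (mod 23). Since this equals -1 (≡ 22), 20 is not a QR.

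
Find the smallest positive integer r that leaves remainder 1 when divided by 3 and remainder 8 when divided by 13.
M = 3 × 13 = 39. M₁ = 13, y₁ ≡ 1 (mod 3). M₂ = 3, y₂ ≡ 9 (mod 13). r = 1×13×1 + 8×3×9 ≡ 34 (mod 39)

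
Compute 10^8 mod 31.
By repeated squaring (mod 31): 10^{1}≡10, 10^{2}≡7, 10^{4}≡18, 10^{8}≡14. So 10^{8} ≡ 14 (mod 31)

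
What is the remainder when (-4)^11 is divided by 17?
By repeated squaring (mod 17): (-4)^{1}≡13, (-4)^{2}≡16, (-4)^{4}≡1, (-4)^{8}≡1. Then (-4)^{11} = (-4)^{8+2+1} ≡ 1 × 16 × 13 ≡ 4 (mod 17)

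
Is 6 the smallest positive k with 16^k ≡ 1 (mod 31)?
Powers of 16 mod 31: 16^1≡16, 16^2≡8, 16^3≡4, 16^4≡2, 16^5≡1. Already 16^5≡1, so the order is 5 < 6. No, the actual order is 5.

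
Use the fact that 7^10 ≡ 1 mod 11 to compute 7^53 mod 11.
By Fermat: 7^{10} ≡ 1 mod 11. 53 = 5×10 + 3. So 7^{53} ≡ 7^{3} ≡ 2 mod 11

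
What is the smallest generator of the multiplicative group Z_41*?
g = 6. Powers: [6, 36, 11, 25, 27, 39, 29, ...] generates all 40 non-zero residues.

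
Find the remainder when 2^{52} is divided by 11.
By Fermat: 2^{10} ≡ 1 (mod 11). 52 = 5×10 + 2. So 2^{52} ≡ 2^{2} ≡ 4 (mod 11)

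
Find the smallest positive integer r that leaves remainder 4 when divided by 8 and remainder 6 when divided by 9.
M = 8 × 9 = 72. M₁ = 9, y₁ ≡ 1 (mod 8). M₂ = 8, y₂ ≡ 8 (mod 9). r = 4×9×1 + 6×8×8 ≡ 60 (mod 72)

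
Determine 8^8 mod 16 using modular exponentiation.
By repeated squaring mod 16: 8^{1}≡8, 8^{2}≡0, 8^{4}≡0, 8^{8}≡0. So 8^{8} ≡ 0 mod 16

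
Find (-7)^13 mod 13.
Using Fermat: (-7)^{12} ≡ 1 mod 13. 13 ≡ 1 mod 12. So (-7)^{13} ≡ (-7)^{1} ≡ 6 mod 13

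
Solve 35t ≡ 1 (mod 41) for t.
Since 41 is prime, by Fermat 35^(-1) ≡ 35^{39} ≡ 34 (mod 41). Verify: 35 × 34 = 1190 ≡ 1 (mod 41)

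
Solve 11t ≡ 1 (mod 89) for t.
Since 89 is prime, by Fermat 11^(-1) ≡ 11^{87} ≡ 81 (mod 89). Verify: 11 × 81 = 891 ≡ 1 (mod 89)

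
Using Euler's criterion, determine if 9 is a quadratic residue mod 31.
By Euler's criterion: 9^{15} ≡ 1 mod 31. Since this equals 1, 9 is a QR.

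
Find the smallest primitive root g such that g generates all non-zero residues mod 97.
g = 5. Powers: [5, 25, 28, 43, 21, 8, 40, 6, ...] generates all 96 non-zero residues.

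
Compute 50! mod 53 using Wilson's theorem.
(52)! = (50)! × (51) × (52) ≡ -1 mod 53. So (50)! ≡ -1 × [(52)(51)]^(-1) ≡ 26 mod 53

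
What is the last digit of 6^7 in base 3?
By repeated squaring mod 3: 6^{1}≡0, 6^{2}≡0, 6^{4}≡0. Then 6^{7} = 6^{4+2+1} ≡ 0 × 0 × 0 ≡ 0 mod 3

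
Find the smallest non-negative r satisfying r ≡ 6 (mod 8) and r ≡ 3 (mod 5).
M = 8 × 5 = 40. M₁ = 5, y₁ ≡ 5 (mod 8). M₂ = 8, y₂ ≡ 2 (mod 5). r = 6×5×5 + 3×8×2 ≡ 38 (mod 40)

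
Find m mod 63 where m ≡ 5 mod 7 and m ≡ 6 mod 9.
M = 7 × 9 = 63. M₁ = 9, y₁ ≡ 4 mod 7. M₂ = 7, y₂ ≡ 4 mod 9. m = 5×9×4 + 6×7×4 ≡ 33 mod 63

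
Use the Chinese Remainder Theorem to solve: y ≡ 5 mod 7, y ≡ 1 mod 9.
M = 7 × 9 = 63. M₁ = 9, y₁ ≡ 4 mod 7. M₂ = 7, y₂ ≡ 4 mod 9. y = 5×9×4 + 1×7×4 ≡ 19 mod 63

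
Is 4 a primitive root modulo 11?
4^{5} ≡ 1 (mod 11) and 5 < 10, so ord_11(4) = 5 ≠ 10 and 4 is not a primitive root.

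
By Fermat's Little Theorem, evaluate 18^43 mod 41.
By Fermat: 18^{40} ≡ 1 mod 41. So 18^{43} = 18^{40} · 18^{3} ≡ 18^{3} ≡ 10 mod 41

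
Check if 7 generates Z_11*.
ord_11(7) divides 10. For each prime q|10: 7^{5}≡10, 7^{2}≡5, none ≡ 1. So 7 has order 10 and is a primitive root mod 11.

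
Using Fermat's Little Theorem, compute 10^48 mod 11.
By Fermat: 10^{10} ≡ 1 mod 11. 48 = 4×10 + 8. So 10^{48} ≡ 10^{8} ≡ 1 mod 11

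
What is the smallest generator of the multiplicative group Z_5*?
g = 2. For each prime q|4: 2^{2}≡4, none ≡ 1, so ord_5(2) = 4 and 2 is a primitive root.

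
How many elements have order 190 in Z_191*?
There are φ(191-1) = φ(190) = 72 primitive roots modulo 191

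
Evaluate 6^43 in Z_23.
Using Fermat: 6^{22} ≡ 1 (mod 23). 43 ≡ 21 (mod 22). So 6^{43} ≡ 6^{21} ≡ 4 (mod 23)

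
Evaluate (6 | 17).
(6/17) = 6^{8} mod 17 = -1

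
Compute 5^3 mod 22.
5^{3} = 125 ≡ 15 mod 22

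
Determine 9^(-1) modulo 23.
Since 23 is prime, by Fermat 9^(-1) ≡ 9^{21} ≡ 18 mod 23. Verify: 9 × 18 = 162 ≡ 1 mod 23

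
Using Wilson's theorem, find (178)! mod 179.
By Wilson's theorem, (178)! ≡ -1 ≡ 178 mod 179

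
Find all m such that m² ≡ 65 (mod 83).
The square roots of 65 mod 83 are 27 and 56. Verify: 27² = 729 ≡ 65 (mod 83)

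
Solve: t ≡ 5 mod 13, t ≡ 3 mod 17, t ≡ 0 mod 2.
M = 13 × 17 × 2 = 442. M₁ = 34, y₁ ≡ 5 mod 13. M₂ = 26, y₂ ≡ 2 mod 17. M₃ = 221, y₃ ≡ 1 mod 2. t = 5×34×5 + 3×26×2 + 0×221×1 ≡ 122 mod 442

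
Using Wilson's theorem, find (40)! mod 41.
By Wilson's theorem, (40)! ≡ -1 ≡ 40 mod 41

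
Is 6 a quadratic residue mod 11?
By Euler's criterion: 6^{5} ≡ 10 mod 11. Since this equals -1 (≡ 10), 6 is not a QR.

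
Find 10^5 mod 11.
By repeated squaring mod 11: 10^{1}≡10, 10^{2}≡1, 10^{4}≡1. Then 10^{5} = 10^{4+1} ≡ 1 × 10 ≡ 10 mod 11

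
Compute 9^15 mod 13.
Using Fermat: 9^{12} ≡ 1 (mod 13). 15 ≡ 3 (mod 12). So 9^{15} ≡ 9^{3} ≡ 1 (mod 13)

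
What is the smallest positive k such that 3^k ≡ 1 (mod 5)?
Powers of 3 mod 5: 3^1≡3, 3^2≡4, 3^3≡2, 3^4≡1. So the order of 3 is 4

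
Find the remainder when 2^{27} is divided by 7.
By Fermat: 2^{6} ≡ 1 mod 7. 27 = 4×6 + 3. So 2^{27} ≡ 2^{3} ≡ 1 mod 7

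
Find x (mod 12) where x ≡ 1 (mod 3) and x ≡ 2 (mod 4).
M = 3 × 4 = 12. M₁ = 4, y₁ ≡ 1 (mod 3). M₂ = 3, y₂ ≡ 3 (mod 4). x = 1×4×1 + 2×3×3 ≡ 10 (mod 12)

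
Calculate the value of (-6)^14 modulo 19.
By repeated squaring (mod 19): (-6)^{1}≡13, (-6)^{2}≡17, (-6)^{4}≡4, (-6)^{8}≡16. Then (-6)^{14} = (-6)^{8+4+2} ≡ 16 × 4 × 17 ≡ 5 (mod 19)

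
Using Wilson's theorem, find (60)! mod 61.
By Wilson's theorem, (60)! ≡ -1 ≡ 60 (mod 61)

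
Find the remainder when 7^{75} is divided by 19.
By Fermat: 7^{18} ≡ 1 (mod 19). 75 = 4×18 + 3. So 7^{75} ≡ 7^{3} ≡ 1 (mod 19)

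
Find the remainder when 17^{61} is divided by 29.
By Fermat: 17^{28} ≡ 1 mod 29. 61 = 2×28 + 5. So 17^{61} ≡ 17^{5} ≡ 17 mod 29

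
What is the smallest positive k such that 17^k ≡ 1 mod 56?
Powers of 17 mod 56: 17^1≡17, 17^2≡9, 17^3≡41, 17^4≡25, 17^5≡33, 17^6≡1. So the order of 17 is 6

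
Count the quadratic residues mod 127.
The squaring map on Z_127* is 2-to-1, so there are (126)/2 = 63 QRs.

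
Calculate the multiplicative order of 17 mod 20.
Powers of 17 mod 20: 17^1≡17, 17^2≡9, 17^3≡13, 17^4≡1. Order = 4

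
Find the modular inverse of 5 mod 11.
Since 11 is prime, by Fermat 5^(-1) ≡ 5^{9} ≡ 9 (mod 11). Verify: 5 × 9 = 45 ≡ 1 (mod 11)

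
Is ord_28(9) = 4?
Powers of 9 mod 28: 9^1≡9, 9^2≡25, 9^3≡1. Already 9^3≡1, so the order is 3 < 4. No, the actual order is 3.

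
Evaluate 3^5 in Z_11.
By repeated squaring (mod 11): 3^{1}≡3, 3^{2}≡9, 3^{4}≡4. Then 3^{5} = 3^{4+1} ≡ 4 × 3 ≡ 1 (mod 11)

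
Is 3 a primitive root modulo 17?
ord_17(3) divides 16. For each prime q|16: 3^{8}≡16, none ≡ 1. So 3 has order 16 and is a primitive root mod 17.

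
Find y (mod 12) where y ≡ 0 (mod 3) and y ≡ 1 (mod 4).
M = 3 × 4 = 12. M₁ = 4, y₁ ≡ 1 (mod 3). M₂ = 3, y₂ ≡ 3 (mod 4). y = 0×4×1 + 1×3×3 ≡ 9 (mod 12)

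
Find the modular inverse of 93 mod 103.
Since 103 is prime, by Fermat 93^(-1) ≡ 93^{101} ≡ 72 (mod 103). Verify: 93 × 72 = 6696 ≡ 1 (mod 103)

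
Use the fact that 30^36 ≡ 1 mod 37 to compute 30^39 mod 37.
By Fermat: 30^{36} ≡ 1 mod 37. So 30^{39} = 30^{36} · 30^{3} ≡ 30^{3} ≡ 27 mod 37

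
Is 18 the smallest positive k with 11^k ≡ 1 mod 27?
Powers of 11 mod 27: 11^1≡11, 11^2≡13, 11^3≡8, 11^4≡7, 11^5≡23, 11^6≡10, 11^7≡2, 11^8≡22, 11^9≡26, 11^10≡16, 11^11≡14, 11^12≡19, 11^13≡20, 11^14≡4, 11^15≡17, 11^16≡25, 11^17≡5, 11^18≡1. First k with 11^k≡1 is k=18. Yes, ord_27(11) = 18.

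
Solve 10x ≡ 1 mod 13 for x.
Since 13 is prime, by Fermat 10^(-1) ≡ 10^{11} ≡ 4 mod 13. Verify: 10 × 4 = 40 ≡ 1 mod 13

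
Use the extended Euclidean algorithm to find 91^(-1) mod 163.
Extended GCD: 91(43) + 163(-24) = 1. So 91^(-1) ≡ 43 (mod 163). Verify: 91 × 43 = 3913 ≡ 1 (mod 163)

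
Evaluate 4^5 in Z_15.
By repeated squaring mod 15: 4^{1}≡4, 4^{2}≡1, 4^{4}≡1. Then 4^{5} = 4^{4+1} ≡ 1 × 4 ≡ 4 mod 15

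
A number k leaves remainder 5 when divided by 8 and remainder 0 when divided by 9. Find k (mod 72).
M = 8 × 9 = 72. M₁ = 9, y₁ ≡ 1 (mod 8). M₂ = 8, y₂ ≡ 8 (mod 9). k = 5×9×1 + 0×8×8 ≡ 45 (mod 72)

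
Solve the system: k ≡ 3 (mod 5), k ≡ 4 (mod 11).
M = 5 × 11 = 55. M₁ = 11, y₁ ≡ 1 (mod 5). M₂ = 5, y₂ ≡ 9 (mod 11). k = 3×11×1 + 4×5×9 ≡ 48 (mod 55)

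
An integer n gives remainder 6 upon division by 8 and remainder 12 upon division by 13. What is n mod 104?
M = 8 × 13 = 104. M₁ = 13, y₁ ≡ 5 mod 8. M₂ = 8, y₂ ≡ 5 mod 13. n = 6×13×5 + 12×8×5 ≡ 38 mod 104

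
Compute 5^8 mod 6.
By repeated squaring mod 6: 5^{1}≡5, 5^{2}≡1, 5^{4}≡1, 5^{8}≡1. So 5^{8} ≡ 1 mod 6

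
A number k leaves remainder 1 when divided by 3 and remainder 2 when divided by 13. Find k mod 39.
M = 3 × 13 = 39. M₁ = 13, y₁ ≡ 1 mod 3. M₂ = 3, y₂ ≡ 9 mod 13. k = 1×13×1 + 2×3×9 ≡ 28 mod 39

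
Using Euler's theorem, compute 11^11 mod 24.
By Euler: 11^{8} ≡ 1 (mod 24) since gcd(11, 24) = 1. 11 = 1×8 + 3. So 11^{11} ≡ 11^{3} ≡ 11 (mod 24)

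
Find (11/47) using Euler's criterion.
(11/47) = 11^{23} mod 47 = -1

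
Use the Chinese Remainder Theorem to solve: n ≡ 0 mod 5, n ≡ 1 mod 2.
M = 5 × 2 = 10. M₁ = 2, y₁ ≡ 3 mod 5. M₂ = 5, y₂ ≡ 1 mod 2. n = 0×2×3 + 1×5×1 ≡ 5 mod 10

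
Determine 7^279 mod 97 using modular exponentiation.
Using Fermat: 7^{96} ≡ 1 (mod 97). 279 ≡ 87 (mod 96). So 7^{279} ≡ 7^{87} ≡ 30 (mod 97)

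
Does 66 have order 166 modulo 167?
66^{83} ≡ 1 mod 167 and 83 < 166, so ord_167(66) = 83 ≠ 166 and 66 is not a primitive root.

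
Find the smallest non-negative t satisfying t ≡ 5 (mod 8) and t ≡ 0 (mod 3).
M = 8 × 3 = 24. M₁ = 3, y₁ ≡ 3 (mod 8). M₂ = 8, y₂ ≡ 2 (mod 3). t = 5×3×3 + 0×8×2 ≡ 21 (mod 24)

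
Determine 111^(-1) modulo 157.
Since 157 is prime, by Fermat 111^(-1) ≡ 111^{155} ≡ 58 (mod 157). Verify: 111 × 58 = 6438 ≡ 1 (mod 157)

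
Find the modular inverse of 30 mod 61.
Since 61 is prime, by Fermat 30^(-1) ≡ 30^{59} ≡ 59 (mod 61). Verify: 30 × 59 = 1770 ≡ 1 (mod 61)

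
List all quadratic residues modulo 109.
QRs mod 109: {1, 3, 4, 5, 7, 9, 12, 15, 16, 20, 21, 22, 25, 26, 27, 28, 29, 31, 34, 35, 36, 38, 43, 45, 46, 48, 49, 60, 61, 63, 64, 66, 71, 73, 74, 75, 78, 80, 81, 82, 83, 84, 87, 88, 89, 93, 94, 97, 100, 102, 104, 105, 106, 108}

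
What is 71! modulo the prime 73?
(72)! = (71)! × (72) ≡ -1 (mod 73). So (71)! ≡ -1 × (72)^(-1) ≡ (-1)×(-1) = 1 (mod 73)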